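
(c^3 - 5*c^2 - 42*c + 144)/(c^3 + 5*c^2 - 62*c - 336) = (c - 3)/(c + 7)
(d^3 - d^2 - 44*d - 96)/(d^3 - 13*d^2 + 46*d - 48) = (d^2 + 7*d + 12)/(d^2 - 5*d + 6)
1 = 1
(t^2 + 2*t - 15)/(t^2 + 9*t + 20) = (t - 3)/(t + 4)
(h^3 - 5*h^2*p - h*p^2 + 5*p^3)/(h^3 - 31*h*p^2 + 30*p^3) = (h + p)/(h + 6*p)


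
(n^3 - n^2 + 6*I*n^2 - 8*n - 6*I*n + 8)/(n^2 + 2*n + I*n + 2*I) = (n^3 + n^2*(-1 + 6*I) + n*(-8 - 6*I) + 8)/(n^2 + n*(2 + I) + 2*I)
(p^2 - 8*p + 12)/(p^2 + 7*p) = (p^2 - 8*p + 12)/(p*(p + 7))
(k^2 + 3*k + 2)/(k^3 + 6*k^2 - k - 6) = (k + 2)/(k^2 + 5*k - 6)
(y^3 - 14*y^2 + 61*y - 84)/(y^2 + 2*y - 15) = (y^2 - 11*y + 28)/(y + 5)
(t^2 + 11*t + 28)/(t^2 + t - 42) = (t + 4)/(t - 6)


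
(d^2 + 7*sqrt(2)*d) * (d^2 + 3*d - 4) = d^4 + 3*d^3 + 7*sqrt(2)*d^3 - 4*d^2 + 21*sqrt(2)*d^2 - 28*sqrt(2)*d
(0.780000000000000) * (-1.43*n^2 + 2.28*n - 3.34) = -1.1154*n^2 + 1.7784*n - 2.6052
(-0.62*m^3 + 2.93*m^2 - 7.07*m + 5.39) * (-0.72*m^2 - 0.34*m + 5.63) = 0.4464*m^5 - 1.8988*m^4 + 0.6036*m^3 + 15.0189*m^2 - 41.6367*m + 30.3457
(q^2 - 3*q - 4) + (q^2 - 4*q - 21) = 2*q^2 - 7*q - 25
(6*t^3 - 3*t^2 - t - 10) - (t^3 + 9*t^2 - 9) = 5*t^3 - 12*t^2 - t - 1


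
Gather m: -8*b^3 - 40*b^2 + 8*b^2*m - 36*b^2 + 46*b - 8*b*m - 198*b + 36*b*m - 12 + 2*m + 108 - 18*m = -8*b^3 - 76*b^2 - 152*b + m*(8*b^2 + 28*b - 16) + 96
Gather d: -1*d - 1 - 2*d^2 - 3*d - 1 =-2*d^2 - 4*d - 2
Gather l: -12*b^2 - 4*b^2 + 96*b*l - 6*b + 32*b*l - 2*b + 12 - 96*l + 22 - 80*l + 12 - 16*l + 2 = -16*b^2 - 8*b + l*(128*b - 192) + 48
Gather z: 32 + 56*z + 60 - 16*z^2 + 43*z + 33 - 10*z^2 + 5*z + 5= -26*z^2 + 104*z + 130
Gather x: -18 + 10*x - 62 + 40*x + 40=50*x - 40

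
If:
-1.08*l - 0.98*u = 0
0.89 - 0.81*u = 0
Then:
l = -1.00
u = 1.10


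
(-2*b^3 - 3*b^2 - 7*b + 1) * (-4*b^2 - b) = 8*b^5 + 14*b^4 + 31*b^3 + 3*b^2 - b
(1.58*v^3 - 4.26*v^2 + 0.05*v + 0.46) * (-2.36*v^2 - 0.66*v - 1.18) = -3.7288*v^5 + 9.0108*v^4 + 0.8292*v^3 + 3.9082*v^2 - 0.3626*v - 0.5428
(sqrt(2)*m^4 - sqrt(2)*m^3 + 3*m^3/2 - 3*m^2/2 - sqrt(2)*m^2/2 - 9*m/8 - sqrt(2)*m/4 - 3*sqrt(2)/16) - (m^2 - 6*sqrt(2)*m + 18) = sqrt(2)*m^4 - sqrt(2)*m^3 + 3*m^3/2 - 5*m^2/2 - sqrt(2)*m^2/2 - 9*m/8 + 23*sqrt(2)*m/4 - 18 - 3*sqrt(2)/16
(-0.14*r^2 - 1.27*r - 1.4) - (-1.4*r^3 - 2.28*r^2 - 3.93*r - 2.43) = 1.4*r^3 + 2.14*r^2 + 2.66*r + 1.03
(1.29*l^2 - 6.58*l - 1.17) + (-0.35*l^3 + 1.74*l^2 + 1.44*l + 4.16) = -0.35*l^3 + 3.03*l^2 - 5.14*l + 2.99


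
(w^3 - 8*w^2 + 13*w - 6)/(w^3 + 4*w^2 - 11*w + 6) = (w - 6)/(w + 6)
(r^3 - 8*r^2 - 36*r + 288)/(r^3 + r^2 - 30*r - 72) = (r^2 - 2*r - 48)/(r^2 + 7*r + 12)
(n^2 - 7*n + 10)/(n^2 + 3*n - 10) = (n - 5)/(n + 5)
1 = 1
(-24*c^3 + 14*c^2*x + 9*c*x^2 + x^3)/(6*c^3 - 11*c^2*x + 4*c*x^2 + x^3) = (4*c + x)/(-c + x)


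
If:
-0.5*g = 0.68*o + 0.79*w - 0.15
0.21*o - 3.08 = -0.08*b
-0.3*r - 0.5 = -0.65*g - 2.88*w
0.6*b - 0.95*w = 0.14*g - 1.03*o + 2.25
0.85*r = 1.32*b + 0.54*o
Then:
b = -82.30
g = -72.02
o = 46.02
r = -98.57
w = 6.16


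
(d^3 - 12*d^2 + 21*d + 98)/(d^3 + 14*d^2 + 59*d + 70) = (d^2 - 14*d + 49)/(d^2 + 12*d + 35)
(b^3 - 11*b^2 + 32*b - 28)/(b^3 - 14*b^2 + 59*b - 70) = (b - 2)/(b - 5)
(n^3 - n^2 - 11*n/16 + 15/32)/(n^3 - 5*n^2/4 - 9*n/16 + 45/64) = 2*(2*n - 1)/(4*n - 3)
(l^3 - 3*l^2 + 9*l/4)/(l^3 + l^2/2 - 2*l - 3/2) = l*(2*l - 3)/(2*(l^2 + 2*l + 1))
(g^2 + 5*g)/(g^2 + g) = (g + 5)/(g + 1)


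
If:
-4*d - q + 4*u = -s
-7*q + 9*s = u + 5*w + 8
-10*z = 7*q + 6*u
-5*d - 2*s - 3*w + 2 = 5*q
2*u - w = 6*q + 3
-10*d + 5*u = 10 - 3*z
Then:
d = -55749/43435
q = -91416/43435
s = 15896/8687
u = -98473/43435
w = 44249/8687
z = 24615/8687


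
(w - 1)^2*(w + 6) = w^3 + 4*w^2 - 11*w + 6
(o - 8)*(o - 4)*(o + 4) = o^3 - 8*o^2 - 16*o + 128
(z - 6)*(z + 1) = z^2 - 5*z - 6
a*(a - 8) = a^2 - 8*a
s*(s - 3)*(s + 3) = s^3 - 9*s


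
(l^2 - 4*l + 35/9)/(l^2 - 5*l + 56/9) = (3*l - 5)/(3*l - 8)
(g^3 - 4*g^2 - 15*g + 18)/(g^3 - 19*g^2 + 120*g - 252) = (g^2 + 2*g - 3)/(g^2 - 13*g + 42)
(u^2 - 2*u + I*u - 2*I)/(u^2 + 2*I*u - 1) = (u - 2)/(u + I)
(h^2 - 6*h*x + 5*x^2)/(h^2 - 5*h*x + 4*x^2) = (-h + 5*x)/(-h + 4*x)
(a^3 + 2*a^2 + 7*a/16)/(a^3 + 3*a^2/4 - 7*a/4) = (a + 1/4)/(a - 1)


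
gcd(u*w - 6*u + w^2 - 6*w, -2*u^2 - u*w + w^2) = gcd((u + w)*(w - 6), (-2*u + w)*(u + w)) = u + w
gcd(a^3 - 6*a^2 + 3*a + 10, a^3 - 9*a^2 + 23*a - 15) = a - 5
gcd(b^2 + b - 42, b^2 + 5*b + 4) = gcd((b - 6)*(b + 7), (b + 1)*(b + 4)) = 1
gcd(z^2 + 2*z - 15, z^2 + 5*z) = z + 5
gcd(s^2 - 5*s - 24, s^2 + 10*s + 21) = s + 3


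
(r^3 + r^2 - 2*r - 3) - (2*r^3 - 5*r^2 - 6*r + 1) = -r^3 + 6*r^2 + 4*r - 4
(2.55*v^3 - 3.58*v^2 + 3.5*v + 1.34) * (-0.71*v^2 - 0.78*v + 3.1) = -1.8105*v^5 + 0.5528*v^4 + 8.2124*v^3 - 14.7794*v^2 + 9.8048*v + 4.154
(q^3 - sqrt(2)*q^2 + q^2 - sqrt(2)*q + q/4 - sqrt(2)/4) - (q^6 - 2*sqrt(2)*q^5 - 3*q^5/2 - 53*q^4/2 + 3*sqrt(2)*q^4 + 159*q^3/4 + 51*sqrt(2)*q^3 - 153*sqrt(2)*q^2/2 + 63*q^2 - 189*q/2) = -q^6 + 3*q^5/2 + 2*sqrt(2)*q^5 - 3*sqrt(2)*q^4 + 53*q^4/2 - 51*sqrt(2)*q^3 - 155*q^3/4 - 62*q^2 + 151*sqrt(2)*q^2/2 - sqrt(2)*q + 379*q/4 - sqrt(2)/4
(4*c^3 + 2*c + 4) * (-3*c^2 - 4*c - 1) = -12*c^5 - 16*c^4 - 10*c^3 - 20*c^2 - 18*c - 4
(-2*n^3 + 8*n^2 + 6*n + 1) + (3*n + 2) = -2*n^3 + 8*n^2 + 9*n + 3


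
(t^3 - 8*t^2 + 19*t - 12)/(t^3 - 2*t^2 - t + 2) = (t^2 - 7*t + 12)/(t^2 - t - 2)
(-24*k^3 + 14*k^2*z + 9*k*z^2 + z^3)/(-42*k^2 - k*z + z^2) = (-4*k^2 + 3*k*z + z^2)/(-7*k + z)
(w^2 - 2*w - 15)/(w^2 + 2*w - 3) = (w - 5)/(w - 1)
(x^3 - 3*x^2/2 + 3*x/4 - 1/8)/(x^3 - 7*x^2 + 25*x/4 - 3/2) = (x - 1/2)/(x - 6)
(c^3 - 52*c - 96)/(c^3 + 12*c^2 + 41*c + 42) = (c^2 - 2*c - 48)/(c^2 + 10*c + 21)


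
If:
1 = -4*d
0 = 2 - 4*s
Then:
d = -1/4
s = 1/2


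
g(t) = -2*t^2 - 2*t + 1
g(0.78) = -1.78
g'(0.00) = -2.00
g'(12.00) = -50.00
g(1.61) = -7.40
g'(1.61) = -8.44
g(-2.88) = -9.83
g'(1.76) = -9.04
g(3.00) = -23.00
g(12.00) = -311.00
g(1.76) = -8.72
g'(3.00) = -14.00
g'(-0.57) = 0.28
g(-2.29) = -4.91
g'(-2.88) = 9.52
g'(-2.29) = 7.16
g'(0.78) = -5.12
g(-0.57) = 1.49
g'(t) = -4*t - 2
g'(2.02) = -10.08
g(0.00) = 1.00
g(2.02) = -11.20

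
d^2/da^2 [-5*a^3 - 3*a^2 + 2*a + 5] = -30*a - 6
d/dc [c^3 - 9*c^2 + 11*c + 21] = 3*c^2 - 18*c + 11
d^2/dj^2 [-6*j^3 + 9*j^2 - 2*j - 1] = 18 - 36*j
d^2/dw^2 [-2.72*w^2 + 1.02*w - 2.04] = -5.44000000000000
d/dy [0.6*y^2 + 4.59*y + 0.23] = 1.2*y + 4.59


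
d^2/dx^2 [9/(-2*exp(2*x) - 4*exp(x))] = 9*(-4*(exp(x) + 1)^2 + (exp(x) + 2)*(2*exp(x) + 1))*exp(-x)/(exp(x) + 2)^3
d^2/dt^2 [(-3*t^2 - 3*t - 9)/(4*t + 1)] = -270/(64*t^3 + 48*t^2 + 12*t + 1)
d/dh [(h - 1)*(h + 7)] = 2*h + 6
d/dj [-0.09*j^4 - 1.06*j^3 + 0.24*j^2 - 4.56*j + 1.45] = -0.36*j^3 - 3.18*j^2 + 0.48*j - 4.56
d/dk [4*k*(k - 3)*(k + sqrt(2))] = 12*k^2 - 24*k + 8*sqrt(2)*k - 12*sqrt(2)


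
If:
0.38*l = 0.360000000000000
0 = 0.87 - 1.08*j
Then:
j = 0.81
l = 0.95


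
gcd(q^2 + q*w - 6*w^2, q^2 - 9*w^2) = q + 3*w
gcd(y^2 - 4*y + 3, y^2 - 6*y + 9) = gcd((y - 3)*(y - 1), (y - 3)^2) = y - 3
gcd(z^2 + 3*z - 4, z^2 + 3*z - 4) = z^2 + 3*z - 4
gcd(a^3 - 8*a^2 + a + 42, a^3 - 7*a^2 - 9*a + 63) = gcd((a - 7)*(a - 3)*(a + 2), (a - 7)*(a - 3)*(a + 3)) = a^2 - 10*a + 21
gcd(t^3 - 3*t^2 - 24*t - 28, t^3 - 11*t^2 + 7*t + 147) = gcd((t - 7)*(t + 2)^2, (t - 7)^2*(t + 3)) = t - 7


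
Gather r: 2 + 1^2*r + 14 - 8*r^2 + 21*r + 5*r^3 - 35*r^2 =5*r^3 - 43*r^2 + 22*r + 16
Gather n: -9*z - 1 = -9*z - 1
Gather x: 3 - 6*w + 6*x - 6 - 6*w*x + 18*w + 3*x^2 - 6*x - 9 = -6*w*x + 12*w + 3*x^2 - 12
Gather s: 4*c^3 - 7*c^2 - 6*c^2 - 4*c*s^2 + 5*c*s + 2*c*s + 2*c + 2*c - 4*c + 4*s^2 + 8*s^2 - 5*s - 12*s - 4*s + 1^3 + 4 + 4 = 4*c^3 - 13*c^2 + s^2*(12 - 4*c) + s*(7*c - 21) + 9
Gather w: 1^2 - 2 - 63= -64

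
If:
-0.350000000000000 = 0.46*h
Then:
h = -0.76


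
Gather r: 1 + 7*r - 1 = 7*r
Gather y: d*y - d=d*y - d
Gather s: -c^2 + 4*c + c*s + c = -c^2 + c*s + 5*c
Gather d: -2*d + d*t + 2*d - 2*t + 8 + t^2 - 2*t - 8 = d*t + t^2 - 4*t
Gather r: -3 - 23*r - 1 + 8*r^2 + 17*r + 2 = 8*r^2 - 6*r - 2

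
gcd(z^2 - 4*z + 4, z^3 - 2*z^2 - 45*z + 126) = 1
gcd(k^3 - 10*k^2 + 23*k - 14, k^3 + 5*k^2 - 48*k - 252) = k - 7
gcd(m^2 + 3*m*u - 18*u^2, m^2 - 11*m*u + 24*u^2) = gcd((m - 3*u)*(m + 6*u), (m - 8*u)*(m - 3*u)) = -m + 3*u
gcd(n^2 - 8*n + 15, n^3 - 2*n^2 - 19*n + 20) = n - 5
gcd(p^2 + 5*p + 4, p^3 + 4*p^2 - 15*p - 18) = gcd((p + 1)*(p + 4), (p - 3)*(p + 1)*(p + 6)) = p + 1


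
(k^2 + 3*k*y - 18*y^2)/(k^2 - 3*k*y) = (k + 6*y)/k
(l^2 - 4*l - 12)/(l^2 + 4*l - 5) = (l^2 - 4*l - 12)/(l^2 + 4*l - 5)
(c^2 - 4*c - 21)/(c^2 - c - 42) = (c + 3)/(c + 6)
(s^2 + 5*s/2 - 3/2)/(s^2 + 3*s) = (s - 1/2)/s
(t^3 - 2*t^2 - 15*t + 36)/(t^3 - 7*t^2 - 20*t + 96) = (t - 3)/(t - 8)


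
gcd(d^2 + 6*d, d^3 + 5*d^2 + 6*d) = d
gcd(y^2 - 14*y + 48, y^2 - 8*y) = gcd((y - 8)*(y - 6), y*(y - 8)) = y - 8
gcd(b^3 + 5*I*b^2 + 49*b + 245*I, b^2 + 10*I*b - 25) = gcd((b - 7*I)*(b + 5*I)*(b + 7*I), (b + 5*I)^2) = b + 5*I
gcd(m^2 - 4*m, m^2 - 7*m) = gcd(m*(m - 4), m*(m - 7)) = m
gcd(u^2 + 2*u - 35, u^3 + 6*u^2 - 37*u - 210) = u + 7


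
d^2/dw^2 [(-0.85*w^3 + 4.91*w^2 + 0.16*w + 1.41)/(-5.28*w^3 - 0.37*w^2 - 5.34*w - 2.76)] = (5.6843418860808e-14*w^7 - 277.087008*w^6 - 170.558784*w^5 + 208.410048*w^4 + 1032.782548*w^3 - 106.459398*w^2 + 146.400732*w - 147.622752)/(147.197952*w^9 + 30.945024*w^8 + 448.780464*w^7 + 293.477149*w^6 + 486.231858*w^5 + 499.69836*w^4 + 305.655336*w^3 + 244.564704*w^2 + 122.033952*w + 21.024576)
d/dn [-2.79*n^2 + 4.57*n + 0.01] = 4.57 - 5.58*n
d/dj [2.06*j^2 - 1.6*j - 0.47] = 4.12*j - 1.6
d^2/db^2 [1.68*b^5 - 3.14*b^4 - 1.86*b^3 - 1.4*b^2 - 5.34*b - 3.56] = 33.6*b^3 - 37.68*b^2 - 11.16*b - 2.8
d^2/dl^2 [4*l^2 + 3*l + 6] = 8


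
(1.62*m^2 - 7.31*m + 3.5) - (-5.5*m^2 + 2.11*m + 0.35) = 7.12*m^2 - 9.42*m + 3.15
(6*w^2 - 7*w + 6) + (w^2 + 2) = 7*w^2 - 7*w + 8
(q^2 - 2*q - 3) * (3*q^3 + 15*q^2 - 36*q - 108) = 3*q^5 + 9*q^4 - 75*q^3 - 81*q^2 + 324*q + 324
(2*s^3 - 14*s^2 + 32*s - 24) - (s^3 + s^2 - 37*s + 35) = s^3 - 15*s^2 + 69*s - 59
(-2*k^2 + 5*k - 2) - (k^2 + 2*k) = -3*k^2 + 3*k - 2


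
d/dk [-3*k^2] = -6*k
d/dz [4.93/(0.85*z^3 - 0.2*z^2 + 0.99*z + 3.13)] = (-12.5715*z^2 + 1.972*z - 4.8807)/(0.85*z^3 - 0.2*z^2 + 0.99*z + 3.13)^2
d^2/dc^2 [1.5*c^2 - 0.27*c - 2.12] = 3.00000000000000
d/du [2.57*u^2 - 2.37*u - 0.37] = 5.14*u - 2.37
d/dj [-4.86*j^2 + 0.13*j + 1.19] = 0.13 - 9.72*j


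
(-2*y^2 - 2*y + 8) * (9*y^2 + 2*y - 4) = -18*y^4 - 22*y^3 + 76*y^2 + 24*y - 32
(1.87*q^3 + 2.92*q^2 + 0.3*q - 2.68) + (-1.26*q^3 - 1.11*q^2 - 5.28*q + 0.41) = 0.61*q^3 + 1.81*q^2 - 4.98*q - 2.27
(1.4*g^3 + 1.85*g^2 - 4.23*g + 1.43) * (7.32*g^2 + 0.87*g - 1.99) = 10.248*g^5 + 14.76*g^4 - 32.1401*g^3 + 3.106*g^2 + 9.6618*g - 2.8457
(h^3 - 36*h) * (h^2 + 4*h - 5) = h^5 + 4*h^4 - 41*h^3 - 144*h^2 + 180*h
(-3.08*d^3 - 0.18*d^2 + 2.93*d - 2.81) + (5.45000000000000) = -3.08*d^3 - 0.18*d^2 + 2.93*d + 2.64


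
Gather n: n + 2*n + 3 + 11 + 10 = 3*n + 24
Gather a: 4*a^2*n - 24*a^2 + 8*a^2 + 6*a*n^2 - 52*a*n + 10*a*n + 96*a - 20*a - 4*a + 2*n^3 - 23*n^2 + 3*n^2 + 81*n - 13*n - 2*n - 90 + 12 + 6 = a^2*(4*n - 16) + a*(6*n^2 - 42*n + 72) + 2*n^3 - 20*n^2 + 66*n - 72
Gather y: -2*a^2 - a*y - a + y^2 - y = -2*a^2 - a + y^2 + y*(-a - 1)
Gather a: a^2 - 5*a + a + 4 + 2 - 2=a^2 - 4*a + 4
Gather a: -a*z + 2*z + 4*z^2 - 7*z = -a*z + 4*z^2 - 5*z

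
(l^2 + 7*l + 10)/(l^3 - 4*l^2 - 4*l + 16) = (l + 5)/(l^2 - 6*l + 8)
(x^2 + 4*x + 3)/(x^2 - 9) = (x + 1)/(x - 3)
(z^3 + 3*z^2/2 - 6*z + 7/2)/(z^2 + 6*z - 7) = (2*z^2 + 5*z - 7)/(2*(z + 7))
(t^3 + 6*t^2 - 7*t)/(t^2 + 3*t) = (t^2 + 6*t - 7)/(t + 3)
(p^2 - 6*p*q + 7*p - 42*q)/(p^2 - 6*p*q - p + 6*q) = (p + 7)/(p - 1)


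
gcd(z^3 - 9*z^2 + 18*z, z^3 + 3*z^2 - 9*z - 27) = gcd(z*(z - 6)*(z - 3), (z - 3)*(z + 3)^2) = z - 3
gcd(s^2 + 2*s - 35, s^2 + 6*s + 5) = 1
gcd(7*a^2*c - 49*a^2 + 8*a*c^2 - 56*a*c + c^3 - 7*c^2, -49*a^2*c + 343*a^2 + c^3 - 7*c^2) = 7*a*c - 49*a + c^2 - 7*c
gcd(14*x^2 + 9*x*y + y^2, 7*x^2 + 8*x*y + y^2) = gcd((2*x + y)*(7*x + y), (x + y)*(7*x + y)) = 7*x + y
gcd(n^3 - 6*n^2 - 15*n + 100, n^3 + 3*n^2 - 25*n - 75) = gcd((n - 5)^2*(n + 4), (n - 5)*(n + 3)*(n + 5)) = n - 5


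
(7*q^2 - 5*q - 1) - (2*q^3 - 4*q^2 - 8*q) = -2*q^3 + 11*q^2 + 3*q - 1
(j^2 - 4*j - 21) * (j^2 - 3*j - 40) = j^4 - 7*j^3 - 49*j^2 + 223*j + 840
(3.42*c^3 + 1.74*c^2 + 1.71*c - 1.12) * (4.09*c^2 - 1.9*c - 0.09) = 13.9878*c^5 + 0.618600000000001*c^4 + 3.3801*c^3 - 7.9864*c^2 + 1.9741*c + 0.1008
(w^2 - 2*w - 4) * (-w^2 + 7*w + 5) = -w^4 + 9*w^3 - 5*w^2 - 38*w - 20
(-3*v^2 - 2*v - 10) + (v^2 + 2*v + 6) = -2*v^2 - 4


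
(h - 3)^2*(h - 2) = h^3 - 8*h^2 + 21*h - 18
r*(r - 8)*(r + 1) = r^3 - 7*r^2 - 8*r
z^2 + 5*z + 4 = (z + 1)*(z + 4)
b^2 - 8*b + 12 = (b - 6)*(b - 2)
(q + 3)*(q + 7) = q^2 + 10*q + 21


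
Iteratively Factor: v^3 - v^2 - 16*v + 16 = (v - 4)*(v^2 + 3*v - 4) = (v - 4)*(v + 4)*(v - 1)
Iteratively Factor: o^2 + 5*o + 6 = (o + 3)*(o + 2)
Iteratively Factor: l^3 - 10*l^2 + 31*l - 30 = (l - 2)*(l^2 - 8*l + 15) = (l - 5)*(l - 2)*(l - 3)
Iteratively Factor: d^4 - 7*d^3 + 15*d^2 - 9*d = (d)*(d^3 - 7*d^2 + 15*d - 9) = d*(d - 1)*(d^2 - 6*d + 9) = d*(d - 3)*(d - 1)*(d - 3)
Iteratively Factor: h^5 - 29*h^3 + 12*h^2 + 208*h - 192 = (h + 4)*(h^4 - 4*h^3 - 13*h^2 + 64*h - 48) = (h - 1)*(h + 4)*(h^3 - 3*h^2 - 16*h + 48) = (h - 3)*(h - 1)*(h + 4)*(h^2 - 16) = (h - 4)*(h - 3)*(h - 1)*(h + 4)*(h + 4)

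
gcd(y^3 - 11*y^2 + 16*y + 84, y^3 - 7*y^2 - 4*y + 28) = y^2 - 5*y - 14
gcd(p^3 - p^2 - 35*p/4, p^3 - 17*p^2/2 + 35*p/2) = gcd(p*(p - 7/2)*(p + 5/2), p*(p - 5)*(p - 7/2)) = p^2 - 7*p/2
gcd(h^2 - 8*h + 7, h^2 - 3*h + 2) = h - 1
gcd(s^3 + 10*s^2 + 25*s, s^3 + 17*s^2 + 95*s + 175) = s^2 + 10*s + 25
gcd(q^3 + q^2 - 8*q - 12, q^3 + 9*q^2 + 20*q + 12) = q + 2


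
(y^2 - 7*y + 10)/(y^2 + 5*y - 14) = (y - 5)/(y + 7)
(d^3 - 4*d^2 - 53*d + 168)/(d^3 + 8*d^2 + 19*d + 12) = (d^3 - 4*d^2 - 53*d + 168)/(d^3 + 8*d^2 + 19*d + 12)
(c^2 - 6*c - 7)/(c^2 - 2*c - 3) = (c - 7)/(c - 3)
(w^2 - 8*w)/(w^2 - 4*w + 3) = w*(w - 8)/(w^2 - 4*w + 3)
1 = 1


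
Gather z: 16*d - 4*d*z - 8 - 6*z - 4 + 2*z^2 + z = 16*d + 2*z^2 + z*(-4*d - 5) - 12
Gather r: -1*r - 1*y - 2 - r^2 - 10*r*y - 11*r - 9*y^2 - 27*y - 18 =-r^2 + r*(-10*y - 12) - 9*y^2 - 28*y - 20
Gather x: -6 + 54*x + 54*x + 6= 108*x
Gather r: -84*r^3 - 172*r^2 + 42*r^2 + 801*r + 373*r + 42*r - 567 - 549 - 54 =-84*r^3 - 130*r^2 + 1216*r - 1170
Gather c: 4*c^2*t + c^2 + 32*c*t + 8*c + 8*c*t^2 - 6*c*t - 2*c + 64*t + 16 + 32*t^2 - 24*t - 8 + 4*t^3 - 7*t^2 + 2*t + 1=c^2*(4*t + 1) + c*(8*t^2 + 26*t + 6) + 4*t^3 + 25*t^2 + 42*t + 9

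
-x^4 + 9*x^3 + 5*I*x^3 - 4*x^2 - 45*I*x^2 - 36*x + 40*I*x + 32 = (x - 8)*(x - 4*I)*(I*x + 1)*(I*x - I)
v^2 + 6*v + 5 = (v + 1)*(v + 5)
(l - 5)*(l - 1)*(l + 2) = l^3 - 4*l^2 - 7*l + 10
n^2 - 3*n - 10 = (n - 5)*(n + 2)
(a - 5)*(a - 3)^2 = a^3 - 11*a^2 + 39*a - 45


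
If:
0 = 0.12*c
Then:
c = 0.00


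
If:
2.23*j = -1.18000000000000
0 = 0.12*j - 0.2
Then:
No Solution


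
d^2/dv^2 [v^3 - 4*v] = 6*v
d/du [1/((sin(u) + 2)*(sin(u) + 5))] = -(2*sin(u) + 7)*cos(u)/((sin(u) + 2)^2*(sin(u) + 5)^2)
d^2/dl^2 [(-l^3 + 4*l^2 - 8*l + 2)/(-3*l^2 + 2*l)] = 4*(26*l^3 - 27*l^2 + 18*l - 4)/(l^3*(27*l^3 - 54*l^2 + 36*l - 8))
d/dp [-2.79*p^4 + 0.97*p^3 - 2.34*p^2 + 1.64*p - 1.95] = -11.16*p^3 + 2.91*p^2 - 4.68*p + 1.64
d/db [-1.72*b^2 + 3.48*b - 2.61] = 3.48 - 3.44*b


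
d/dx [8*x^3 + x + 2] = 24*x^2 + 1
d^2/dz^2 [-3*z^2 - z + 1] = -6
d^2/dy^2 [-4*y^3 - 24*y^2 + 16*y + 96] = -24*y - 48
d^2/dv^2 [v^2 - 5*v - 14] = 2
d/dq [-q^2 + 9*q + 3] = 9 - 2*q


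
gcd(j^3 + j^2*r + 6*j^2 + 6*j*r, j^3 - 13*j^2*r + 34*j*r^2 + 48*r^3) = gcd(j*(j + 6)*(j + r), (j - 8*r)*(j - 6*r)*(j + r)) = j + r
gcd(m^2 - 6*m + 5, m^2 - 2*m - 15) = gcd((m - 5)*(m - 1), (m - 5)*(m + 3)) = m - 5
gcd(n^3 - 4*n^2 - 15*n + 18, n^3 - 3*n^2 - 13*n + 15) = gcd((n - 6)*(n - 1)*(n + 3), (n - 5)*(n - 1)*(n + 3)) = n^2 + 2*n - 3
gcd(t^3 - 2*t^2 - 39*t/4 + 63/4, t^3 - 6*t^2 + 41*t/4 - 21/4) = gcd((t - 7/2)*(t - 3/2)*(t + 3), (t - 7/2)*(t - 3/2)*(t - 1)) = t^2 - 5*t + 21/4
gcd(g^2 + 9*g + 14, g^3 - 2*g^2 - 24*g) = 1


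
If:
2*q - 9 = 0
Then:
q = 9/2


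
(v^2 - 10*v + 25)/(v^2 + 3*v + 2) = (v^2 - 10*v + 25)/(v^2 + 3*v + 2)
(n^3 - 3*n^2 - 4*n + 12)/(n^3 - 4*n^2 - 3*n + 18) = (n - 2)/(n - 3)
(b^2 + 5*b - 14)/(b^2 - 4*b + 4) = (b + 7)/(b - 2)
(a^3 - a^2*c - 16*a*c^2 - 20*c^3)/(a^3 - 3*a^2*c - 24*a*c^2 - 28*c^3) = (a - 5*c)/(a - 7*c)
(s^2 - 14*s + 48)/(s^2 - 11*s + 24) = (s - 6)/(s - 3)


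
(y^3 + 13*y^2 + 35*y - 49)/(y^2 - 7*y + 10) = (y^3 + 13*y^2 + 35*y - 49)/(y^2 - 7*y + 10)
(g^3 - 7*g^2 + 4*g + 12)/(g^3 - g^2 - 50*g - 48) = (g^2 - 8*g + 12)/(g^2 - 2*g - 48)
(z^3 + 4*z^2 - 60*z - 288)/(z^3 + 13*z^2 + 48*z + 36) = (z - 8)/(z + 1)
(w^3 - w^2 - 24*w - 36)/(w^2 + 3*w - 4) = (w^3 - w^2 - 24*w - 36)/(w^2 + 3*w - 4)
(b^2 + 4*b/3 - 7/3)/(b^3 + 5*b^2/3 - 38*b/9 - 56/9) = 3*(b - 1)/(3*b^2 - 2*b - 8)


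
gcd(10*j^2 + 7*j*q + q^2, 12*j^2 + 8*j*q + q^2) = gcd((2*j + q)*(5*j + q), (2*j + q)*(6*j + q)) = 2*j + q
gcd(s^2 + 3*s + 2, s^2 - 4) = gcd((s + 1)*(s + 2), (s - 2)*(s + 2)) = s + 2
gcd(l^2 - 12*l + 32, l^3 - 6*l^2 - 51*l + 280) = l - 8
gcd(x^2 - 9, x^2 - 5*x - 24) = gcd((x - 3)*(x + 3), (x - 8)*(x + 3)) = x + 3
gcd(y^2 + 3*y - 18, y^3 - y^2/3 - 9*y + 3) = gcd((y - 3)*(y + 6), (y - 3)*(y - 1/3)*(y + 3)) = y - 3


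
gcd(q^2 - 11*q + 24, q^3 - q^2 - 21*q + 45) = q - 3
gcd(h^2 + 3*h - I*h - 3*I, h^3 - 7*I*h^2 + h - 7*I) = h - I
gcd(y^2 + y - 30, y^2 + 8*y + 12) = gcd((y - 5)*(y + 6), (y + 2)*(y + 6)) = y + 6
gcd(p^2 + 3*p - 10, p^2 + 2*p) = 1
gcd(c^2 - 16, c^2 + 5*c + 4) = c + 4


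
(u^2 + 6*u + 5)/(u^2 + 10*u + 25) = (u + 1)/(u + 5)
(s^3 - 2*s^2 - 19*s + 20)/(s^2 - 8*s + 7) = (s^2 - s - 20)/(s - 7)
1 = 1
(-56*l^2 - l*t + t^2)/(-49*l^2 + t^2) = (-8*l + t)/(-7*l + t)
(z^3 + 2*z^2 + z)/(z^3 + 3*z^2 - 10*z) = (z^2 + 2*z + 1)/(z^2 + 3*z - 10)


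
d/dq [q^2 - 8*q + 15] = 2*q - 8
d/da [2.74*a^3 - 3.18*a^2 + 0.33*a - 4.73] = 8.22*a^2 - 6.36*a + 0.33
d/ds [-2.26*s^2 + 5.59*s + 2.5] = 5.59 - 4.52*s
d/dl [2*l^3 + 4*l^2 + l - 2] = 6*l^2 + 8*l + 1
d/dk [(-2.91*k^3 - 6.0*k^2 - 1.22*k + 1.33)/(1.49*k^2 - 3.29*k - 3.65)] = (-4.3359*k^4 + 19.1478*k^3 + 53.4223*k^2 + 39.8366*k + 8.8287)/(2.2201*k^4 - 9.8042*k^3 - 0.0528999999999993*k^2 + 24.017*k + 13.3225)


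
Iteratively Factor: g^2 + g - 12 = (g + 4)*(g - 3)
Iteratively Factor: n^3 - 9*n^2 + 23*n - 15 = (n - 5)*(n^2 - 4*n + 3) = (n - 5)*(n - 3)*(n - 1)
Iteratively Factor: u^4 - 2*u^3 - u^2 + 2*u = (u - 2)*(u^3 - u) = u*(u - 2)*(u^2 - 1) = u*(u - 2)*(u + 1)*(u - 1)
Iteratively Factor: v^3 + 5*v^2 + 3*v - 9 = (v + 3)*(v^2 + 2*v - 3) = (v + 3)^2*(v - 1)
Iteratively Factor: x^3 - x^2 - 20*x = (x + 4)*(x^2 - 5*x) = x*(x + 4)*(x - 5)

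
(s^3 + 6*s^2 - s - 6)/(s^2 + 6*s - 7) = (s^2 + 7*s + 6)/(s + 7)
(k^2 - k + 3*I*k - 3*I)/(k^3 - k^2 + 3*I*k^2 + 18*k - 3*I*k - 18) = (k + 3*I)/(k^2 + 3*I*k + 18)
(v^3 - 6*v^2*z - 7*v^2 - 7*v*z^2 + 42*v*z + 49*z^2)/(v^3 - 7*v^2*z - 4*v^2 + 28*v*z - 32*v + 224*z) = (v^2 + v*z - 7*v - 7*z)/(v^2 - 4*v - 32)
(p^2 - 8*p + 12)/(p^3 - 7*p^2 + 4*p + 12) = 1/(p + 1)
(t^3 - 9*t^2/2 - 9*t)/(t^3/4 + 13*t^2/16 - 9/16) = 8*t*(2*t^2 - 9*t - 18)/(4*t^3 + 13*t^2 - 9)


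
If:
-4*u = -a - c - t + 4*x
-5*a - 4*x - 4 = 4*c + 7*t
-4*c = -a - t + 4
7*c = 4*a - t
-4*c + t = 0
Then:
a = 4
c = 16/11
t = 64/11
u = 225/11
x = -194/11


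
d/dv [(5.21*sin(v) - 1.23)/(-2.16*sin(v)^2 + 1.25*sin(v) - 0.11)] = (11.2536*sin(v)^2 - 5.3136*sin(v) + 0.9644)*cos(v)/(4.6656*sin(v)^4 - 5.4*sin(v)^3 + 2.0377*sin(v)^2 - 0.275*sin(v) + 0.0121)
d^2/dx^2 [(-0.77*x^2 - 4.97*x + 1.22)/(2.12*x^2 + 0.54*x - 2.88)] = (-42.911344*x^3 + 4.691136*x^2 - 173.689056*x - 12.622896)/(9.528128*x^6 + 7.280928*x^5 - 36.97704*x^4 - 19.62468*x^3 + 50.23296*x^2 + 13.436928*x - 23.887872)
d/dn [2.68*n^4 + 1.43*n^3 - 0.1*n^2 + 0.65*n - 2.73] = 10.72*n^3 + 4.29*n^2 - 0.2*n + 0.65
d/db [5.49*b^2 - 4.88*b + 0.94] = 10.98*b - 4.88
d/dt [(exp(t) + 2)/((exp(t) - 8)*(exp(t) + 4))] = (-exp(2*t) - 4*exp(t) - 24)*exp(t)/(exp(4*t) - 8*exp(3*t) - 48*exp(2*t) + 256*exp(t) + 1024)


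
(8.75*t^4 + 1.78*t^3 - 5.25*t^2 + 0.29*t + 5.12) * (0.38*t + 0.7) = 3.325*t^5 + 6.8014*t^4 - 0.749*t^3 - 3.5648*t^2 + 2.1486*t + 3.584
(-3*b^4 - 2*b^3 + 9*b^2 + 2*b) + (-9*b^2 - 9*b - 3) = -3*b^4 - 2*b^3 - 7*b - 3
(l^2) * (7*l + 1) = 7*l^3 + l^2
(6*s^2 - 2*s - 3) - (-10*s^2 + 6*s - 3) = 16*s^2 - 8*s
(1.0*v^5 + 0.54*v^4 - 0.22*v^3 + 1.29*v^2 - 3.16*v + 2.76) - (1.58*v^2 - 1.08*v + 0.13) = 1.0*v^5 + 0.54*v^4 - 0.22*v^3 - 0.29*v^2 - 2.08*v + 2.63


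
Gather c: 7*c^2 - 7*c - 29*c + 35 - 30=7*c^2 - 36*c + 5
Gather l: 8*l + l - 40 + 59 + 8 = 9*l + 27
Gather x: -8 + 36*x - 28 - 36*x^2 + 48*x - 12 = -36*x^2 + 84*x - 48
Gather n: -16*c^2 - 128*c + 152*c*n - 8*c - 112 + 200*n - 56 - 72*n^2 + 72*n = -16*c^2 - 136*c - 72*n^2 + n*(152*c + 272) - 168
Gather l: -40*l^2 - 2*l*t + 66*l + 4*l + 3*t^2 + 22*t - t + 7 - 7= -40*l^2 + l*(70 - 2*t) + 3*t^2 + 21*t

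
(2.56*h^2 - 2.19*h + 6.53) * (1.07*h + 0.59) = 2.7392*h^3 - 0.8329*h^2 + 5.695*h + 3.8527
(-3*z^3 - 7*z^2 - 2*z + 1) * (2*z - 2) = -6*z^4 - 8*z^3 + 10*z^2 + 6*z - 2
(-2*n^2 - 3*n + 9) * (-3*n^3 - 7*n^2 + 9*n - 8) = 6*n^5 + 23*n^4 - 24*n^3 - 74*n^2 + 105*n - 72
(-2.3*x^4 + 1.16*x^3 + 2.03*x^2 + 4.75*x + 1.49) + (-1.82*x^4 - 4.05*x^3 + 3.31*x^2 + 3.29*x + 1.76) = -4.12*x^4 - 2.89*x^3 + 5.34*x^2 + 8.04*x + 3.25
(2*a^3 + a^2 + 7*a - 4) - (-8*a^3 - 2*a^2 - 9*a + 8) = 10*a^3 + 3*a^2 + 16*a - 12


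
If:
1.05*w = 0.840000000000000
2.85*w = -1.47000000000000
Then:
No Solution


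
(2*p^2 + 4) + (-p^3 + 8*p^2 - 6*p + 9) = -p^3 + 10*p^2 - 6*p + 13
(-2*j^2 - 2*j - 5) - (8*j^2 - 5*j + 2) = -10*j^2 + 3*j - 7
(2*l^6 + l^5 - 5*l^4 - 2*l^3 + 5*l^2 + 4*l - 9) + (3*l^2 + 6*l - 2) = 2*l^6 + l^5 - 5*l^4 - 2*l^3 + 8*l^2 + 10*l - 11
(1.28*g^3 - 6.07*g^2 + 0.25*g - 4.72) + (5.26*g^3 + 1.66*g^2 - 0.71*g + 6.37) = 6.54*g^3 - 4.41*g^2 - 0.46*g + 1.65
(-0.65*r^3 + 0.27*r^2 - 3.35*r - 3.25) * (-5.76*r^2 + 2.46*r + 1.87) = 3.744*r^5 - 3.1542*r^4 + 18.7447*r^3 + 10.9839*r^2 - 14.2595*r - 6.0775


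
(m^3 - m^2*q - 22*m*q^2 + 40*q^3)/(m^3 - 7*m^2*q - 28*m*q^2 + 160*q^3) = (-m + 2*q)/(-m + 8*q)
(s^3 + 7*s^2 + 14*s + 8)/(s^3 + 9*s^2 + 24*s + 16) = (s + 2)/(s + 4)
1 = 1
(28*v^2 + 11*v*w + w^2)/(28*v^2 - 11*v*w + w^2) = (28*v^2 + 11*v*w + w^2)/(28*v^2 - 11*v*w + w^2)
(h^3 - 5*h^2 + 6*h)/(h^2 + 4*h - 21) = h*(h - 2)/(h + 7)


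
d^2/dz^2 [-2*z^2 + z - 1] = -4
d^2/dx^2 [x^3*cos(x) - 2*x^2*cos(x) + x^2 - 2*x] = -x^3*cos(x) - 6*x^2*sin(x) + 2*x^2*cos(x) + 8*x*sin(x) + 6*x*cos(x) - 4*cos(x) + 2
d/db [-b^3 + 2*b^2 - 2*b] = -3*b^2 + 4*b - 2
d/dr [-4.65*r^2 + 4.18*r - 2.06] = 4.18 - 9.3*r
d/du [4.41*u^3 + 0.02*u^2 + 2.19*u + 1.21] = 13.23*u^2 + 0.04*u + 2.19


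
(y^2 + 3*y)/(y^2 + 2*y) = (y + 3)/(y + 2)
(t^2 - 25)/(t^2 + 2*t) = (t^2 - 25)/(t*(t + 2))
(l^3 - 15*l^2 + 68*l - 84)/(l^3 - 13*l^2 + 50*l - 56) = (l - 6)/(l - 4)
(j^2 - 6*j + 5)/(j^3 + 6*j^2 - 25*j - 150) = (j - 1)/(j^2 + 11*j + 30)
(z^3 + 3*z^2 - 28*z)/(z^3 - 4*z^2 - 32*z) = (-z^2 - 3*z + 28)/(-z^2 + 4*z + 32)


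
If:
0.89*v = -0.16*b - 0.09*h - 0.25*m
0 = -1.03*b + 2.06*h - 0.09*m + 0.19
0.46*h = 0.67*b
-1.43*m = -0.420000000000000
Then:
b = -0.08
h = -0.12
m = 0.29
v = -0.06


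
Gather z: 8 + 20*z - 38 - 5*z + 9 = 15*z - 21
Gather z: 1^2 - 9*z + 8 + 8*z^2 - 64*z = 8*z^2 - 73*z + 9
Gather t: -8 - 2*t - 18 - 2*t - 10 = -4*t - 36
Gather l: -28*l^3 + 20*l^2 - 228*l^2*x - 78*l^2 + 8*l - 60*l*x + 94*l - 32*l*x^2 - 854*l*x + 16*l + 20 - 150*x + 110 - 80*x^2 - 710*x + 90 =-28*l^3 + l^2*(-228*x - 58) + l*(-32*x^2 - 914*x + 118) - 80*x^2 - 860*x + 220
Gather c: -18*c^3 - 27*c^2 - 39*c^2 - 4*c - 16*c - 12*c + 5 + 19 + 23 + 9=-18*c^3 - 66*c^2 - 32*c + 56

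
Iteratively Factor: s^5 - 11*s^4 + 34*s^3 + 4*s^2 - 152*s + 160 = (s - 5)*(s^4 - 6*s^3 + 4*s^2 + 24*s - 32) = (s - 5)*(s - 4)*(s^3 - 2*s^2 - 4*s + 8) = (s - 5)*(s - 4)*(s + 2)*(s^2 - 4*s + 4) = (s - 5)*(s - 4)*(s - 2)*(s + 2)*(s - 2)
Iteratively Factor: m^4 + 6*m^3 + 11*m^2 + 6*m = (m + 2)*(m^3 + 4*m^2 + 3*m) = (m + 2)*(m + 3)*(m^2 + m) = (m + 1)*(m + 2)*(m + 3)*(m)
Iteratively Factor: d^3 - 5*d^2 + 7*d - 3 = (d - 3)*(d^2 - 2*d + 1) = (d - 3)*(d - 1)*(d - 1)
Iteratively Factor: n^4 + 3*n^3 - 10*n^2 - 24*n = (n - 3)*(n^3 + 6*n^2 + 8*n) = (n - 3)*(n + 4)*(n^2 + 2*n) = n*(n - 3)*(n + 4)*(n + 2)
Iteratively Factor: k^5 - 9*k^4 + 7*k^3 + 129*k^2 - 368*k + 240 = (k - 1)*(k^4 - 8*k^3 - k^2 + 128*k - 240) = (k - 5)*(k - 1)*(k^3 - 3*k^2 - 16*k + 48) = (k - 5)*(k - 1)*(k + 4)*(k^2 - 7*k + 12) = (k - 5)*(k - 4)*(k - 1)*(k + 4)*(k - 3)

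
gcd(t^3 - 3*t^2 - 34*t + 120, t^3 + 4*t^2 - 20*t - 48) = t^2 + 2*t - 24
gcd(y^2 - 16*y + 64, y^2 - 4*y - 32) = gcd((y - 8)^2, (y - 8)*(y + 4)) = y - 8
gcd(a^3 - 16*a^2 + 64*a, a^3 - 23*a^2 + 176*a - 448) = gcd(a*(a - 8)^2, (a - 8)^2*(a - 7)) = a^2 - 16*a + 64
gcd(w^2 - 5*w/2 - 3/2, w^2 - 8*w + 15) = w - 3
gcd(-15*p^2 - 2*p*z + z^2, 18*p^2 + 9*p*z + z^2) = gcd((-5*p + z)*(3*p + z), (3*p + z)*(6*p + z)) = 3*p + z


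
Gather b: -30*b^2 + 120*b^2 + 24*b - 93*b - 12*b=90*b^2 - 81*b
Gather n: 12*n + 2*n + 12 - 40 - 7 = 14*n - 35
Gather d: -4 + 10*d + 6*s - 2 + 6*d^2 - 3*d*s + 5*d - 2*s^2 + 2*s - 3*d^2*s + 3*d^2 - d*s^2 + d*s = d^2*(9 - 3*s) + d*(-s^2 - 2*s + 15) - 2*s^2 + 8*s - 6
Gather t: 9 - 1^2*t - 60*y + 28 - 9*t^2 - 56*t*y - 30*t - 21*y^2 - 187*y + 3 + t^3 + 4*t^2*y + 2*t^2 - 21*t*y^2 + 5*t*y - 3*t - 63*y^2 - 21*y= t^3 + t^2*(4*y - 7) + t*(-21*y^2 - 51*y - 34) - 84*y^2 - 268*y + 40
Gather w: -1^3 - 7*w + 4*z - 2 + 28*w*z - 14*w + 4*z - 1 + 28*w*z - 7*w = w*(56*z - 28) + 8*z - 4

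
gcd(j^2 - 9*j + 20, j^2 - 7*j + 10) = j - 5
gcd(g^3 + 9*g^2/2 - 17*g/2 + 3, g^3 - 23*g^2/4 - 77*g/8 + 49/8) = g - 1/2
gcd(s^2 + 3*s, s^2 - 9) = s + 3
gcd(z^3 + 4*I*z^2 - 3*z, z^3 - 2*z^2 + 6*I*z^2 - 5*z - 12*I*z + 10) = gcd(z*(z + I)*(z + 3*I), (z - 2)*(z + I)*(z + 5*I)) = z + I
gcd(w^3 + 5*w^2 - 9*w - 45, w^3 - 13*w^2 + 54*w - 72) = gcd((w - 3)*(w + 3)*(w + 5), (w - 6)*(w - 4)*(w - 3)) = w - 3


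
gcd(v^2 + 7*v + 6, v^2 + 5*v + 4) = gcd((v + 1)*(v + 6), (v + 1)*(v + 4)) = v + 1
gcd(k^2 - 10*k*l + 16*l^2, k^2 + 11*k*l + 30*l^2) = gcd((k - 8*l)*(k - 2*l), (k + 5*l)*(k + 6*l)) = 1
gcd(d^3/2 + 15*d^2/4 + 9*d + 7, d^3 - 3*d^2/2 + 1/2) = 1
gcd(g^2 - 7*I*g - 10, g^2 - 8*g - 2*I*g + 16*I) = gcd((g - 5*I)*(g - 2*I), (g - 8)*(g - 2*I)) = g - 2*I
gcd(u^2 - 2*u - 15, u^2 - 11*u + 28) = 1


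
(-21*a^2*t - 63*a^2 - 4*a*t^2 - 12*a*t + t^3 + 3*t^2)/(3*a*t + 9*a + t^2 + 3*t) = -7*a + t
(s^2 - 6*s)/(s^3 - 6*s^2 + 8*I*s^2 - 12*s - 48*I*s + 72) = s/(s^2 + 8*I*s - 12)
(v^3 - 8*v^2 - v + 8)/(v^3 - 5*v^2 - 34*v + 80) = (v^2 - 1)/(v^2 + 3*v - 10)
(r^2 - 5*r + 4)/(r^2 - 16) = (r - 1)/(r + 4)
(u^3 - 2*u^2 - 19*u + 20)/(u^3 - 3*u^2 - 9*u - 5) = (u^2 + 3*u - 4)/(u^2 + 2*u + 1)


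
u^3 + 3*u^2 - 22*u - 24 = (u - 4)*(u + 1)*(u + 6)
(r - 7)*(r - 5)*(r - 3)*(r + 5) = r^4 - 10*r^3 - 4*r^2 + 250*r - 525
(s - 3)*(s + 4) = s^2 + s - 12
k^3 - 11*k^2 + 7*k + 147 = (k - 7)^2*(k + 3)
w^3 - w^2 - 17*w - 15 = (w - 5)*(w + 1)*(w + 3)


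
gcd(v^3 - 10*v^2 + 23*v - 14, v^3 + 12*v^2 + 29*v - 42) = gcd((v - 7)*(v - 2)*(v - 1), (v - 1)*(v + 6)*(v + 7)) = v - 1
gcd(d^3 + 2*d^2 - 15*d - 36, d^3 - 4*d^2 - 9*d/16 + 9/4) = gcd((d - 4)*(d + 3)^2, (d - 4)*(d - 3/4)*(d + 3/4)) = d - 4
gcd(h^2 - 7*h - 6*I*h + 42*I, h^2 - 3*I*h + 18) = h - 6*I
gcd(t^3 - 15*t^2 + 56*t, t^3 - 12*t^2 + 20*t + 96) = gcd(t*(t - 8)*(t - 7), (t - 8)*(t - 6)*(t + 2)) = t - 8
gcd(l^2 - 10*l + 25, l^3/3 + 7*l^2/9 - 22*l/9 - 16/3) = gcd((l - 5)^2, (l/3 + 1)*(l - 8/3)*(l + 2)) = 1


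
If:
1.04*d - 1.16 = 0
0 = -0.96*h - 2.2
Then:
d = 1.12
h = -2.29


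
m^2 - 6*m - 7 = (m - 7)*(m + 1)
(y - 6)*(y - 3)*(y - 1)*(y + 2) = y^4 - 8*y^3 + 7*y^2 + 36*y - 36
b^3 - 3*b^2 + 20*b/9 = b*(b - 5/3)*(b - 4/3)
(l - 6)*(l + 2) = l^2 - 4*l - 12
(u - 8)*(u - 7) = u^2 - 15*u + 56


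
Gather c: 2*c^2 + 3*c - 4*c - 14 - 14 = 2*c^2 - c - 28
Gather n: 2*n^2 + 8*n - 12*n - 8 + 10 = 2*n^2 - 4*n + 2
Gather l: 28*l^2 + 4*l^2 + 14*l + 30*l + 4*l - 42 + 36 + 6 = 32*l^2 + 48*l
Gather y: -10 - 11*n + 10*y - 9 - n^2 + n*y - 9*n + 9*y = -n^2 - 20*n + y*(n + 19) - 19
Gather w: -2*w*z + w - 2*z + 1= w*(1 - 2*z) - 2*z + 1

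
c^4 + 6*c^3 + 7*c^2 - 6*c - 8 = (c - 1)*(c + 1)*(c + 2)*(c + 4)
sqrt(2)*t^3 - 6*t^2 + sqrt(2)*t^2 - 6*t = t*(t - 3*sqrt(2))*(sqrt(2)*t + sqrt(2))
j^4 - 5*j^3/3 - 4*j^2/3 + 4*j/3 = j*(j - 2)*(j - 2/3)*(j + 1)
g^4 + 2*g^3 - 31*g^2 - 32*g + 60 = (g - 5)*(g - 1)*(g + 2)*(g + 6)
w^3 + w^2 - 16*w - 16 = (w - 4)*(w + 1)*(w + 4)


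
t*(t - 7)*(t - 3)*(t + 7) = t^4 - 3*t^3 - 49*t^2 + 147*t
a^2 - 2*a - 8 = (a - 4)*(a + 2)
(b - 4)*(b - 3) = b^2 - 7*b + 12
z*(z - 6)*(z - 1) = z^3 - 7*z^2 + 6*z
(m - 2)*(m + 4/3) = m^2 - 2*m/3 - 8/3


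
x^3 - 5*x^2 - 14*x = x*(x - 7)*(x + 2)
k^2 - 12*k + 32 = (k - 8)*(k - 4)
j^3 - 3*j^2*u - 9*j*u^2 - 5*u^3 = (j - 5*u)*(j + u)^2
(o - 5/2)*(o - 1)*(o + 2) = o^3 - 3*o^2/2 - 9*o/2 + 5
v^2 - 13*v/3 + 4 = (v - 3)*(v - 4/3)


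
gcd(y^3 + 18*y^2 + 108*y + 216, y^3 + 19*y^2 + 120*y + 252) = y^2 + 12*y + 36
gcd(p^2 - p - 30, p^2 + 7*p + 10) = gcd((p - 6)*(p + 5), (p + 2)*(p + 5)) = p + 5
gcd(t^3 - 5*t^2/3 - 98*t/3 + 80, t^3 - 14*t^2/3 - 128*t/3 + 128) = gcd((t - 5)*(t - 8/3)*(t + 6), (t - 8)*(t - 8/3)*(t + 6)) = t^2 + 10*t/3 - 16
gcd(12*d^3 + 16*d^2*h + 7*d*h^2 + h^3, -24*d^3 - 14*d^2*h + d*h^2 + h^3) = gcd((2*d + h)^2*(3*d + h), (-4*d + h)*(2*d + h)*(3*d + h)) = 6*d^2 + 5*d*h + h^2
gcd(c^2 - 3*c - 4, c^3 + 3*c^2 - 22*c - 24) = c^2 - 3*c - 4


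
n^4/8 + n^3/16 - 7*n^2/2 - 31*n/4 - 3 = (n/4 + 1)*(n/2 + 1/4)*(n - 6)*(n + 2)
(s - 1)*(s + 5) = s^2 + 4*s - 5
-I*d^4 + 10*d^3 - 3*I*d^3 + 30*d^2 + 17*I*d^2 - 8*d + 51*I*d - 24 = (d + 3)*(d + I)*(d + 8*I)*(-I*d + 1)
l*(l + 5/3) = l^2 + 5*l/3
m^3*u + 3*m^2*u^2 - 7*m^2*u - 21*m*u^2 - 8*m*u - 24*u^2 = (m - 8)*(m + 3*u)*(m*u + u)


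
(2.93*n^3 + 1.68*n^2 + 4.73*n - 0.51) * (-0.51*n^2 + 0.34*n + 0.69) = -1.4943*n^5 + 0.1394*n^4 + 0.1806*n^3 + 3.0275*n^2 + 3.0903*n - 0.3519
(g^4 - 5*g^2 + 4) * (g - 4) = g^5 - 4*g^4 - 5*g^3 + 20*g^2 + 4*g - 16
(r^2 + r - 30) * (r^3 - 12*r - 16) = r^5 + r^4 - 42*r^3 - 28*r^2 + 344*r + 480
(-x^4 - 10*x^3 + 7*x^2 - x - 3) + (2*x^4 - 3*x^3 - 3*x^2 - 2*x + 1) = x^4 - 13*x^3 + 4*x^2 - 3*x - 2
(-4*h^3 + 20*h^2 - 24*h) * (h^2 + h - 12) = -4*h^5 + 16*h^4 + 44*h^3 - 264*h^2 + 288*h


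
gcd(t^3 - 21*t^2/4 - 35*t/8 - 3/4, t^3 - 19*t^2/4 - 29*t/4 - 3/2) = t^2 - 23*t/4 - 3/2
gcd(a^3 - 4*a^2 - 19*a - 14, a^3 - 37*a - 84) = a - 7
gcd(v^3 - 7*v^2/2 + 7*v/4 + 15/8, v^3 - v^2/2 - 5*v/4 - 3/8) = v^2 - v - 3/4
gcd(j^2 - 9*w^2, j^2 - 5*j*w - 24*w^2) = j + 3*w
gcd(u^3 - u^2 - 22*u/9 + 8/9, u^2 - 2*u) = u - 2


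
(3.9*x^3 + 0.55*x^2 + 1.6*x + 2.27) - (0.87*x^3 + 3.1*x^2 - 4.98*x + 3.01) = 3.03*x^3 - 2.55*x^2 + 6.58*x - 0.74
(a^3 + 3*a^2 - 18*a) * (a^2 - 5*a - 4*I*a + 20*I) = a^5 - 2*a^4 - 4*I*a^4 - 33*a^3 + 8*I*a^3 + 90*a^2 + 132*I*a^2 - 360*I*a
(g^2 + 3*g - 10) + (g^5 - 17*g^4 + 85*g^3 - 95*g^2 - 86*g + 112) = g^5 - 17*g^4 + 85*g^3 - 94*g^2 - 83*g + 102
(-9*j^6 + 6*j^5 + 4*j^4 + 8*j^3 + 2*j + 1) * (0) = 0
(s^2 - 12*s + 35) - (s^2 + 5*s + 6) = 29 - 17*s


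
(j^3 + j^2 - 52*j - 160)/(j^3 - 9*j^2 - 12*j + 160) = (j + 5)/(j - 5)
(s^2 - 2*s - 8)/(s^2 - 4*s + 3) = (s^2 - 2*s - 8)/(s^2 - 4*s + 3)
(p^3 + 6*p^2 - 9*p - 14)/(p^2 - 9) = (p^3 + 6*p^2 - 9*p - 14)/(p^2 - 9)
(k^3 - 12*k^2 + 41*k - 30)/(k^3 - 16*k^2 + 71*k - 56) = (k^2 - 11*k + 30)/(k^2 - 15*k + 56)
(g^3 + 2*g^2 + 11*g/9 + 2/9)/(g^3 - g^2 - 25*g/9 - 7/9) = (3*g + 2)/(3*g - 7)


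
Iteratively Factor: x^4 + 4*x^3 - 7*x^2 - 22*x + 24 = (x + 4)*(x^3 - 7*x + 6) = (x + 3)*(x + 4)*(x^2 - 3*x + 2) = (x - 2)*(x + 3)*(x + 4)*(x - 1)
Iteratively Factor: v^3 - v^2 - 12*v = (v - 4)*(v^2 + 3*v) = (v - 4)*(v + 3)*(v)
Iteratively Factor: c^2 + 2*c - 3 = (c + 3)*(c - 1)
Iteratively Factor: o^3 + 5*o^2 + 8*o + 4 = (o + 2)*(o^2 + 3*o + 2) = (o + 2)^2*(o + 1)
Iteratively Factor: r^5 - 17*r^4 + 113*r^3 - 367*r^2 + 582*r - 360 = (r - 3)*(r^4 - 14*r^3 + 71*r^2 - 154*r + 120) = (r - 3)^2*(r^3 - 11*r^2 + 38*r - 40) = (r - 3)^2*(r - 2)*(r^2 - 9*r + 20) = (r - 5)*(r - 3)^2*(r - 2)*(r - 4)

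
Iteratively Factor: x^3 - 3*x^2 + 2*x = (x - 1)*(x^2 - 2*x) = (x - 2)*(x - 1)*(x)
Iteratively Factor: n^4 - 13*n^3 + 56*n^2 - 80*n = (n - 5)*(n^3 - 8*n^2 + 16*n) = (n - 5)*(n - 4)*(n^2 - 4*n) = (n - 5)*(n - 4)^2*(n)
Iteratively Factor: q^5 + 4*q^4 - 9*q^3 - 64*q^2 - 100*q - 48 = (q + 1)*(q^4 + 3*q^3 - 12*q^2 - 52*q - 48) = (q + 1)*(q + 3)*(q^3 - 12*q - 16) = (q + 1)*(q + 2)*(q + 3)*(q^2 - 2*q - 8) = (q - 4)*(q + 1)*(q + 2)*(q + 3)*(q + 2)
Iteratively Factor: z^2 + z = (z)*(z + 1)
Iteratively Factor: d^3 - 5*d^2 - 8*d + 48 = (d - 4)*(d^2 - d - 12) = (d - 4)*(d + 3)*(d - 4)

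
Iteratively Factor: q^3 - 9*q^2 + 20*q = (q - 5)*(q^2 - 4*q) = (q - 5)*(q - 4)*(q)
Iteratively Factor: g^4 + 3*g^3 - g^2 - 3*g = (g - 1)*(g^3 + 4*g^2 + 3*g) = (g - 1)*(g + 1)*(g^2 + 3*g) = (g - 1)*(g + 1)*(g + 3)*(g)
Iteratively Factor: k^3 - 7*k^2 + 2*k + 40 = (k + 2)*(k^2 - 9*k + 20) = (k - 4)*(k + 2)*(k - 5)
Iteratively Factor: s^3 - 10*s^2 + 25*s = (s - 5)*(s^2 - 5*s) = (s - 5)^2*(s)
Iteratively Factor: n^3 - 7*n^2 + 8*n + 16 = (n + 1)*(n^2 - 8*n + 16) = (n - 4)*(n + 1)*(n - 4)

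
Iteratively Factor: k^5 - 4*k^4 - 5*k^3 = (k)*(k^4 - 4*k^3 - 5*k^2) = k*(k + 1)*(k^3 - 5*k^2) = k^2*(k + 1)*(k^2 - 5*k) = k^2*(k - 5)*(k + 1)*(k)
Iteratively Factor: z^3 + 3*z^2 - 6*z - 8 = (z + 4)*(z^2 - z - 2) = (z + 1)*(z + 4)*(z - 2)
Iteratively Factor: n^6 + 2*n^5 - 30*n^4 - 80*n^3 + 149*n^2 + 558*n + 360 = (n - 3)*(n^5 + 5*n^4 - 15*n^3 - 125*n^2 - 226*n - 120) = (n - 3)*(n + 1)*(n^4 + 4*n^3 - 19*n^2 - 106*n - 120) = (n - 3)*(n + 1)*(n + 4)*(n^3 - 19*n - 30) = (n - 5)*(n - 3)*(n + 1)*(n + 4)*(n^2 + 5*n + 6) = (n - 5)*(n - 3)*(n + 1)*(n + 2)*(n + 4)*(n + 3)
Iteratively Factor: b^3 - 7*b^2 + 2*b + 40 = (b - 5)*(b^2 - 2*b - 8) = (b - 5)*(b + 2)*(b - 4)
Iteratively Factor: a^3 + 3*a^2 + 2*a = (a + 1)*(a^2 + 2*a) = a*(a + 1)*(a + 2)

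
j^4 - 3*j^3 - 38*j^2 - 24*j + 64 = (j - 8)*(j - 1)*(j + 2)*(j + 4)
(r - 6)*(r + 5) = r^2 - r - 30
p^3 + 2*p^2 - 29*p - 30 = (p - 5)*(p + 1)*(p + 6)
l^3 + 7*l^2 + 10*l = l*(l + 2)*(l + 5)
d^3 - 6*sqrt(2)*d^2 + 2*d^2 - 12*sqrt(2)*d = d*(d + 2)*(d - 6*sqrt(2))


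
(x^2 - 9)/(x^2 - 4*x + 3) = (x + 3)/(x - 1)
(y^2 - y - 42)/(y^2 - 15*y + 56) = (y + 6)/(y - 8)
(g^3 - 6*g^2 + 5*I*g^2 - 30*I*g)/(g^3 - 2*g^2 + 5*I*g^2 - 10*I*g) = (g - 6)/(g - 2)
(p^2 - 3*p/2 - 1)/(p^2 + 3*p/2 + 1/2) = (p - 2)/(p + 1)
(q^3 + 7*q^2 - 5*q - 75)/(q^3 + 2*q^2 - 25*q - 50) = (q^2 + 2*q - 15)/(q^2 - 3*q - 10)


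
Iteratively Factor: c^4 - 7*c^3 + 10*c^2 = (c - 2)*(c^3 - 5*c^2) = c*(c - 2)*(c^2 - 5*c) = c^2*(c - 2)*(c - 5)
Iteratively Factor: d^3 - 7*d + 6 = (d - 2)*(d^2 + 2*d - 3) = (d - 2)*(d - 1)*(d + 3)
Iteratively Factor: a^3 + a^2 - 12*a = (a - 3)*(a^2 + 4*a) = (a - 3)*(a + 4)*(a)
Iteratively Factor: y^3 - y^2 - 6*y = (y + 2)*(y^2 - 3*y) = (y - 3)*(y + 2)*(y)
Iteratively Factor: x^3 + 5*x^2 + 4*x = (x + 4)*(x^2 + x) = x*(x + 4)*(x + 1)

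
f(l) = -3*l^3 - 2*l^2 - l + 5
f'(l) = -9*l^2 - 4*l - 1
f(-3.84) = 149.22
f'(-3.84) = -118.35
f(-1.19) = 8.41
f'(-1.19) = -8.98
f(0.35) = 4.28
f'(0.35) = -3.50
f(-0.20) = 5.14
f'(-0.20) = -0.56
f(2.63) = -66.04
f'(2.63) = -73.77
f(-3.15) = 82.07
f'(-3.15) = -77.70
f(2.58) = -62.41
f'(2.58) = -71.23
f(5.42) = -536.83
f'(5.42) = -287.07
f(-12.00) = 4913.00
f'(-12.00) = -1249.00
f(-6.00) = 587.00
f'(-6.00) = -301.00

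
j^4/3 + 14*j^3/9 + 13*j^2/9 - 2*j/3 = j*(j/3 + 1)*(j - 1/3)*(j + 2)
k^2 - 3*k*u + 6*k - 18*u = (k + 6)*(k - 3*u)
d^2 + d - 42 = (d - 6)*(d + 7)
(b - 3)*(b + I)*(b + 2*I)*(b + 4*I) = b^4 - 3*b^3 + 7*I*b^3 - 14*b^2 - 21*I*b^2 + 42*b - 8*I*b + 24*I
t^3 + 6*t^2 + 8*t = t*(t + 2)*(t + 4)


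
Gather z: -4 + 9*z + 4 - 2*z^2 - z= -2*z^2 + 8*z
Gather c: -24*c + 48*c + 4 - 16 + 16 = 24*c + 4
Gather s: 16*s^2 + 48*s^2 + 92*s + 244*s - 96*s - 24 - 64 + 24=64*s^2 + 240*s - 64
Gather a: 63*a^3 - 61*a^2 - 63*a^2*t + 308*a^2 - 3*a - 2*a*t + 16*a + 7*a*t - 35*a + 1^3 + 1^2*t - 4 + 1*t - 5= 63*a^3 + a^2*(247 - 63*t) + a*(5*t - 22) + 2*t - 8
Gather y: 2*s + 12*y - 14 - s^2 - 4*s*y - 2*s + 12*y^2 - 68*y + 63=-s^2 + 12*y^2 + y*(-4*s - 56) + 49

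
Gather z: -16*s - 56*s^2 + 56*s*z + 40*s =-56*s^2 + 56*s*z + 24*s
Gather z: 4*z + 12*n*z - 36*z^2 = -36*z^2 + z*(12*n + 4)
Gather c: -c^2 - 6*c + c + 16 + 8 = -c^2 - 5*c + 24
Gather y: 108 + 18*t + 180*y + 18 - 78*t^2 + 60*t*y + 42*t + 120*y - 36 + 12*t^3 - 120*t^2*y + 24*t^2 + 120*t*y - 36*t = 12*t^3 - 54*t^2 + 24*t + y*(-120*t^2 + 180*t + 300) + 90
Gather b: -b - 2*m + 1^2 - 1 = -b - 2*m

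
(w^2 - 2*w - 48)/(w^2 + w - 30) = (w - 8)/(w - 5)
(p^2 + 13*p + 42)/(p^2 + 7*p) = (p + 6)/p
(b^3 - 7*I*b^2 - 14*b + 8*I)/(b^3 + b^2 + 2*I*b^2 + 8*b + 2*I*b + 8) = (b^2 - 5*I*b - 4)/(b^2 + b*(1 + 4*I) + 4*I)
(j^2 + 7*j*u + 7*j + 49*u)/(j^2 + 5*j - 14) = (j + 7*u)/(j - 2)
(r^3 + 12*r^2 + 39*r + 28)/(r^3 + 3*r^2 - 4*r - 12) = (r^3 + 12*r^2 + 39*r + 28)/(r^3 + 3*r^2 - 4*r - 12)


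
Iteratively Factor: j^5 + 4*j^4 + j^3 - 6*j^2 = (j)*(j^4 + 4*j^3 + j^2 - 6*j) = j^2*(j^3 + 4*j^2 + j - 6) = j^2*(j + 3)*(j^2 + j - 2) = j^2*(j - 1)*(j + 3)*(j + 2)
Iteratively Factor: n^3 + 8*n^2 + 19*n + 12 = (n + 3)*(n^2 + 5*n + 4) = (n + 1)*(n + 3)*(n + 4)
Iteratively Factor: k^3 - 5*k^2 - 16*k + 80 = (k + 4)*(k^2 - 9*k + 20) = (k - 5)*(k + 4)*(k - 4)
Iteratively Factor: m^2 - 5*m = (m)*(m - 5)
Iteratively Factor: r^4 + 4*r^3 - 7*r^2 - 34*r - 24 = (r - 3)*(r^3 + 7*r^2 + 14*r + 8) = (r - 3)*(r + 4)*(r^2 + 3*r + 2) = (r - 3)*(r + 1)*(r + 4)*(r + 2)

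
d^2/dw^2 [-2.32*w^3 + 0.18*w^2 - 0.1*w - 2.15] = 0.36 - 13.92*w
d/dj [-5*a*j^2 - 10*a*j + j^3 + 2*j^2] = -10*a*j - 10*a + 3*j^2 + 4*j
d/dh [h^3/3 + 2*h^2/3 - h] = h^2 + 4*h/3 - 1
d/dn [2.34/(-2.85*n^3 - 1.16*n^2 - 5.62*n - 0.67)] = (20.007*n^2 + 5.4288*n + 13.1508)/(2.85*n^3 + 1.16*n^2 + 5.62*n + 0.67)^2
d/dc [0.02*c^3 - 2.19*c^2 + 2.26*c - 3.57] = 0.06*c^2 - 4.38*c + 2.26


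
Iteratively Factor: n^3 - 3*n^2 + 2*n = (n - 1)*(n^2 - 2*n) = n*(n - 1)*(n - 2)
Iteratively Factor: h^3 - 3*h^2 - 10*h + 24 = (h - 4)*(h^2 + h - 6) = (h - 4)*(h + 3)*(h - 2)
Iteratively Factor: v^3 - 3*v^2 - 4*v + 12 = (v + 2)*(v^2 - 5*v + 6) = (v - 2)*(v + 2)*(v - 3)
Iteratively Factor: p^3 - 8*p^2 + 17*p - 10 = (p - 2)*(p^2 - 6*p + 5) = (p - 5)*(p - 2)*(p - 1)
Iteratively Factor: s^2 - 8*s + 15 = (s - 5)*(s - 3)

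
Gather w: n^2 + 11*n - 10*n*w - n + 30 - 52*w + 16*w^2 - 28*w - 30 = n^2 + 10*n + 16*w^2 + w*(-10*n - 80)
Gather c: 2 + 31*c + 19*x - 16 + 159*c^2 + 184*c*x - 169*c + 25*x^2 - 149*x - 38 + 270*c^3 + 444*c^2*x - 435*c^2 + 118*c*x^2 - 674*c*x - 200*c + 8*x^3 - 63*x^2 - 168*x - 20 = 270*c^3 + c^2*(444*x - 276) + c*(118*x^2 - 490*x - 338) + 8*x^3 - 38*x^2 - 298*x - 72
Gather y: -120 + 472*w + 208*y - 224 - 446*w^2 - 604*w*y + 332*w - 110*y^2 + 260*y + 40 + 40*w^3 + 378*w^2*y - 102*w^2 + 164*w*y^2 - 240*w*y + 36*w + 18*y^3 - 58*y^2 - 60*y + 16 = 40*w^3 - 548*w^2 + 840*w + 18*y^3 + y^2*(164*w - 168) + y*(378*w^2 - 844*w + 408) - 288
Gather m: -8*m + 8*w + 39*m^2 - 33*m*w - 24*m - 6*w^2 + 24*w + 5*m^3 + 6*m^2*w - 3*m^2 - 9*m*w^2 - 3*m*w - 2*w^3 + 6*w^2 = 5*m^3 + m^2*(6*w + 36) + m*(-9*w^2 - 36*w - 32) - 2*w^3 + 32*w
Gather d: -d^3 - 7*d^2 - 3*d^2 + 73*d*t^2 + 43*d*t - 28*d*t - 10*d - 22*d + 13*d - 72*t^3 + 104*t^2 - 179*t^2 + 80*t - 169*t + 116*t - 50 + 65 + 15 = -d^3 - 10*d^2 + d*(73*t^2 + 15*t - 19) - 72*t^3 - 75*t^2 + 27*t + 30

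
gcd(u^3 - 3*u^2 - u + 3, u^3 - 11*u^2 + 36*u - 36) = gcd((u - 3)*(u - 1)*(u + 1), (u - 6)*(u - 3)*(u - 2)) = u - 3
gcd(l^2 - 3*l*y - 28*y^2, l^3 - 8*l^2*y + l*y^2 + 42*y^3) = -l + 7*y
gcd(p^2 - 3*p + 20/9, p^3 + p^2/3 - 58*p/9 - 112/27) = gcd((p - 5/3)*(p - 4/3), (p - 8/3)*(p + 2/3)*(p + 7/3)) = 1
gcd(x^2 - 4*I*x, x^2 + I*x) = x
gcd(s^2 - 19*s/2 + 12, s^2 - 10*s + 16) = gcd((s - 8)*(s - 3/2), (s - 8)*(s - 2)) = s - 8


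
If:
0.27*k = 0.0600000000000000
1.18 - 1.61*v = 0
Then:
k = 0.22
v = 0.73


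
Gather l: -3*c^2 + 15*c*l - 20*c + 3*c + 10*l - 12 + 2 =-3*c^2 - 17*c + l*(15*c + 10) - 10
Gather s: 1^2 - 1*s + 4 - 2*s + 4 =9 - 3*s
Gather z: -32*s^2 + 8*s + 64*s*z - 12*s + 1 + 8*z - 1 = -32*s^2 - 4*s + z*(64*s + 8)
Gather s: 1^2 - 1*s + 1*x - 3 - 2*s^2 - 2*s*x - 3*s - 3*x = -2*s^2 + s*(-2*x - 4) - 2*x - 2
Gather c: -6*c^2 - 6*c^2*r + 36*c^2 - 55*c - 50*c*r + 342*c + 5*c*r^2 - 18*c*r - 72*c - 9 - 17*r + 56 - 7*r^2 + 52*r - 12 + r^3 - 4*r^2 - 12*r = c^2*(30 - 6*r) + c*(5*r^2 - 68*r + 215) + r^3 - 11*r^2 + 23*r + 35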